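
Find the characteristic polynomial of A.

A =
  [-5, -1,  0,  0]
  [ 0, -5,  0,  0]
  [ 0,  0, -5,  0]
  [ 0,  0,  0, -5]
x^4 + 20*x^3 + 150*x^2 + 500*x + 625

Expanding det(x·I − A) (e.g. by cofactor expansion or by noting that A is similar to its Jordan form J, which has the same characteristic polynomial as A) gives
  χ_A(x) = x^4 + 20*x^3 + 150*x^2 + 500*x + 625
which factors as (x + 5)^4. The eigenvalues (with algebraic multiplicities) are λ = -5 with multiplicity 4.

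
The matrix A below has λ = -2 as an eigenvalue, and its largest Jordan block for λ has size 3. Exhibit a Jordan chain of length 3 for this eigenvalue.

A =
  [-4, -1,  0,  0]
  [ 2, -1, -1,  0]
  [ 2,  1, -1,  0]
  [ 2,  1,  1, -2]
A Jordan chain for λ = -2 of length 3:
v_1 = (2, -4, 0, 0)ᵀ
v_2 = (-2, 2, 2, 2)ᵀ
v_3 = (1, 0, 0, 0)ᵀ

Let N = A − (-2)·I. We want v_3 with N^3 v_3 = 0 but N^2 v_3 ≠ 0; then v_{j-1} := N · v_j for j = 3, …, 2.

Pick v_3 = (1, 0, 0, 0)ᵀ.
Then v_2 = N · v_3 = (-2, 2, 2, 2)ᵀ.
Then v_1 = N · v_2 = (2, -4, 0, 0)ᵀ.

Sanity check: (A − (-2)·I) v_1 = (0, 0, 0, 0)ᵀ = 0. ✓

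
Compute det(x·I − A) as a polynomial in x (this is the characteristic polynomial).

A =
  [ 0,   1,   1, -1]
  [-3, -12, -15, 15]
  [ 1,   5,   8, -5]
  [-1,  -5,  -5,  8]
x^4 - 4*x^3 - 2*x^2 + 12*x + 9

Expanding det(x·I − A) (e.g. by cofactor expansion or by noting that A is similar to its Jordan form J, which has the same characteristic polynomial as A) gives
  χ_A(x) = x^4 - 4*x^3 - 2*x^2 + 12*x + 9
which factors as (x - 3)^2*(x + 1)^2. The eigenvalues (with algebraic multiplicities) are λ = -1 with multiplicity 2, λ = 3 with multiplicity 2.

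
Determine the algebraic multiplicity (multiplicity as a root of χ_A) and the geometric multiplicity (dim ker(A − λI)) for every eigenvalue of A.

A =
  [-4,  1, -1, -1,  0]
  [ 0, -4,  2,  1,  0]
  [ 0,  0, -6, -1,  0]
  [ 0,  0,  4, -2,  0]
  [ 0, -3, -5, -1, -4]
λ = -4: alg = 5, geom = 3

Step 1 — factor the characteristic polynomial to read off the algebraic multiplicities:
  χ_A(x) = (x + 4)^5

Step 2 — compute geometric multiplicities via the rank-nullity identity g(λ) = n − rank(A − λI):
  rank(A − (-4)·I) = 2, so dim ker(A − (-4)·I) = n − 2 = 3

Summary:
  λ = -4: algebraic multiplicity = 5, geometric multiplicity = 3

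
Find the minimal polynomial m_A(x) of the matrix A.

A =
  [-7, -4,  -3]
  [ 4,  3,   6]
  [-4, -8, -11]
x^2 + 10*x + 25

The characteristic polynomial is χ_A(x) = (x + 5)^3, so the eigenvalues are known. The minimal polynomial is
  m_A(x) = Π_λ (x − λ)^{k_λ}
where k_λ is the size of the *largest* Jordan block for λ (equivalently, the smallest k with (A − λI)^k v = 0 for every generalised eigenvector v of λ).

  λ = -5: largest Jordan block has size 2, contributing (x + 5)^2

So m_A(x) = (x + 5)^2 = x^2 + 10*x + 25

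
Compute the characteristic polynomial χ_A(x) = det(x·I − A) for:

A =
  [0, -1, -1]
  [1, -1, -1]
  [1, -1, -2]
x^3 + 3*x^2 + 3*x + 1

Expanding det(x·I − A) (e.g. by cofactor expansion or by noting that A is similar to its Jordan form J, which has the same characteristic polynomial as A) gives
  χ_A(x) = x^3 + 3*x^2 + 3*x + 1
which factors as (x + 1)^3. The eigenvalues (with algebraic multiplicities) are λ = -1 with multiplicity 3.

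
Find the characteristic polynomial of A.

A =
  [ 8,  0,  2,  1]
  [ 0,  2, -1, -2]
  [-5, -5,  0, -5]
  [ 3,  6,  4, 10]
x^4 - 20*x^3 + 150*x^2 - 500*x + 625

Expanding det(x·I − A) (e.g. by cofactor expansion or by noting that A is similar to its Jordan form J, which has the same characteristic polynomial as A) gives
  χ_A(x) = x^4 - 20*x^3 + 150*x^2 - 500*x + 625
which factors as (x - 5)^4. The eigenvalues (with algebraic multiplicities) are λ = 5 with multiplicity 4.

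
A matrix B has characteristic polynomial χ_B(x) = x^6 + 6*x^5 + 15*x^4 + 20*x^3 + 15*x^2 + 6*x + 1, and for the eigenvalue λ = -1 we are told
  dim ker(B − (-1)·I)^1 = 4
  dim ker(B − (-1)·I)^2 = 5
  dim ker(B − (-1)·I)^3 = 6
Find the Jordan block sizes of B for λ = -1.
Block sizes for λ = -1: [3, 1, 1, 1]

From the dimensions of kernels of powers, the number of Jordan blocks of size at least j is d_j − d_{j−1} where d_j = dim ker(N^j) (with d_0 = 0). Computing the differences gives [4, 1, 1].
The number of blocks of size exactly k is (#blocks of size ≥ k) − (#blocks of size ≥ k + 1), so the partition is: 3 block(s) of size 1, 1 block(s) of size 3.
In nonincreasing order the block sizes are [3, 1, 1, 1].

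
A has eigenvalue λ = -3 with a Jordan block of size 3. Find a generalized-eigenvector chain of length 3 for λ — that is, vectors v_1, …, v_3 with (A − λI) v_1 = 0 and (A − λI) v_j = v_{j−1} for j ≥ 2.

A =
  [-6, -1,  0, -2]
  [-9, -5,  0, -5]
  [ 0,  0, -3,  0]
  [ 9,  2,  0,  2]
A Jordan chain for λ = -3 of length 3:
v_1 = (1, 3, 0, -3)ᵀ
v_2 = (-1, -2, 0, 2)ᵀ
v_3 = (0, 1, 0, 0)ᵀ

Let N = A − (-3)·I. We want v_3 with N^3 v_3 = 0 but N^2 v_3 ≠ 0; then v_{j-1} := N · v_j for j = 3, …, 2.

Pick v_3 = (0, 1, 0, 0)ᵀ.
Then v_2 = N · v_3 = (-1, -2, 0, 2)ᵀ.
Then v_1 = N · v_2 = (1, 3, 0, -3)ᵀ.

Sanity check: (A − (-3)·I) v_1 = (0, 0, 0, 0)ᵀ = 0. ✓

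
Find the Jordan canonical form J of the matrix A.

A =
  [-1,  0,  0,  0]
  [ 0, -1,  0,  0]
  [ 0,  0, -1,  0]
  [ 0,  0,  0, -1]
J_1(-1) ⊕ J_1(-1) ⊕ J_1(-1) ⊕ J_1(-1)

The characteristic polynomial is
  det(x·I − A) = x^4 + 4*x^3 + 6*x^2 + 4*x + 1 = (x + 1)^4

Eigenvalues and multiplicities (the geometric multiplicity of λ is n − rank(A − λI), which equals the number of Jordan blocks for λ):
  λ = -1: algebraic multiplicity = 4, geometric multiplicity = 4

Determining the block sizes for each eigenvalue:
  λ = -1: gm = am = 4, so every block has size 1 → block sizes [1, 1, 1, 1]

Assembling the blocks gives a Jordan form
J =
  [-1,  0,  0,  0]
  [ 0, -1,  0,  0]
  [ 0,  0, -1,  0]
  [ 0,  0,  0, -1]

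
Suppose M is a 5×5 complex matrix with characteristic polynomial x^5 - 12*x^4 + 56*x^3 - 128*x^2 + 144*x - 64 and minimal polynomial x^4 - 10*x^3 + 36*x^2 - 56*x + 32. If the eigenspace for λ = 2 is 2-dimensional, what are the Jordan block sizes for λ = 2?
Block sizes for λ = 2: [3, 1]

Step 1 — from the characteristic polynomial, algebraic multiplicity of λ = 2 is 4. From dim ker(M − (2)·I) = 2, there are exactly 2 Jordan blocks for λ = 2.
Step 2 — from the minimal polynomial, the factor (x − 2)^3 tells us the largest block for λ = 2 has size 3.
Step 3 — with total size 4, 2 blocks, and largest block 3, the block sizes (in nonincreasing order) are [3, 1].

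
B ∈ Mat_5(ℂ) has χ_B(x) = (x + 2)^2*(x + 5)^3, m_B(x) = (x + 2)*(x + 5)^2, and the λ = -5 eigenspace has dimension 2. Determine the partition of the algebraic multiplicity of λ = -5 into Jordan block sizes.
Block sizes for λ = -5: [2, 1]

Step 1 — from the characteristic polynomial, algebraic multiplicity of λ = -5 is 3. From dim ker(B − (-5)·I) = 2, there are exactly 2 Jordan blocks for λ = -5.
Step 2 — from the minimal polynomial, the factor (x + 5)^2 tells us the largest block for λ = -5 has size 2.
Step 3 — with total size 3, 2 blocks, and largest block 2, the block sizes (in nonincreasing order) are [2, 1].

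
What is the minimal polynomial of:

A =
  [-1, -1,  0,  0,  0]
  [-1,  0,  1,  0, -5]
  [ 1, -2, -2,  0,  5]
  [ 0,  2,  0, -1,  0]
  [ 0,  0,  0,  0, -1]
x^3 + 3*x^2 + 3*x + 1

The characteristic polynomial is χ_A(x) = (x + 1)^5, so the eigenvalues are known. The minimal polynomial is
  m_A(x) = Π_λ (x − λ)^{k_λ}
where k_λ is the size of the *largest* Jordan block for λ (equivalently, the smallest k with (A − λI)^k v = 0 for every generalised eigenvector v of λ).

  λ = -1: largest Jordan block has size 3, contributing (x + 1)^3

So m_A(x) = (x + 1)^3 = x^3 + 3*x^2 + 3*x + 1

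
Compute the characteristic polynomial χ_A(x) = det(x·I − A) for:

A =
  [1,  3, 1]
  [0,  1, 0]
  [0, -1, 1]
x^3 - 3*x^2 + 3*x - 1

Expanding det(x·I − A) (e.g. by cofactor expansion or by noting that A is similar to its Jordan form J, which has the same characteristic polynomial as A) gives
  χ_A(x) = x^3 - 3*x^2 + 3*x - 1
which factors as (x - 1)^3. The eigenvalues (with algebraic multiplicities) are λ = 1 with multiplicity 3.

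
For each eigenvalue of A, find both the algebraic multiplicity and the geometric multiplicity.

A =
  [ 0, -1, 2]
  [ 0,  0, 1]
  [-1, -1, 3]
λ = 1: alg = 3, geom = 1

Step 1 — factor the characteristic polynomial to read off the algebraic multiplicities:
  χ_A(x) = (x - 1)^3

Step 2 — compute geometric multiplicities via the rank-nullity identity g(λ) = n − rank(A − λI):
  rank(A − (1)·I) = 2, so dim ker(A − (1)·I) = n − 2 = 1

Summary:
  λ = 1: algebraic multiplicity = 3, geometric multiplicity = 1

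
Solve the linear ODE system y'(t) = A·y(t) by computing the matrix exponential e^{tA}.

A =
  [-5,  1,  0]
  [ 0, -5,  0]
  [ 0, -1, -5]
e^{tA} =
  [exp(-5*t), t*exp(-5*t), 0]
  [0, exp(-5*t), 0]
  [0, -t*exp(-5*t), exp(-5*t)]

Strategy: write A = P · J · P⁻¹ where J is a Jordan canonical form, so e^{tA} = P · e^{tJ} · P⁻¹, and e^{tJ} can be computed block-by-block.

A has Jordan form
J =
  [-5,  1,  0]
  [ 0, -5,  0]
  [ 0,  0, -5]
(up to reordering of blocks).

Per-block formulas:
  For a 2×2 Jordan block J_2(-5): exp(t · J_2(-5)) = e^(-5t)·(I + t·N), where N is the 2×2 nilpotent shift.
  For a 1×1 block at λ = -5: exp(t · [-5]) = [e^(-5t)].

After assembling e^{tJ} and conjugating by P, we get:

e^{tA} =
  [exp(-5*t), t*exp(-5*t), 0]
  [0, exp(-5*t), 0]
  [0, -t*exp(-5*t), exp(-5*t)]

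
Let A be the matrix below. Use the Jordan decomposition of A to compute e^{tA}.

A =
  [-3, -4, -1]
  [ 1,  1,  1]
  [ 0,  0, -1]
e^{tA} =
  [-2*t*exp(-t) + exp(-t), -4*t*exp(-t), -t^2*exp(-t) - t*exp(-t)]
  [t*exp(-t), 2*t*exp(-t) + exp(-t), t^2*exp(-t)/2 + t*exp(-t)]
  [0, 0, exp(-t)]

Strategy: write A = P · J · P⁻¹ where J is a Jordan canonical form, so e^{tA} = P · e^{tJ} · P⁻¹, and e^{tJ} can be computed block-by-block.

A has Jordan form
J =
  [-1,  1,  0]
  [ 0, -1,  1]
  [ 0,  0, -1]
(up to reordering of blocks).

Per-block formulas:
  For a 3×3 Jordan block J_3(-1): exp(t · J_3(-1)) = e^(-1t)·(I + t·N + (t^2/2)·N^2), where N is the 3×3 nilpotent shift.

After assembling e^{tJ} and conjugating by P, we get:

e^{tA} =
  [-2*t*exp(-t) + exp(-t), -4*t*exp(-t), -t^2*exp(-t) - t*exp(-t)]
  [t*exp(-t), 2*t*exp(-t) + exp(-t), t^2*exp(-t)/2 + t*exp(-t)]
  [0, 0, exp(-t)]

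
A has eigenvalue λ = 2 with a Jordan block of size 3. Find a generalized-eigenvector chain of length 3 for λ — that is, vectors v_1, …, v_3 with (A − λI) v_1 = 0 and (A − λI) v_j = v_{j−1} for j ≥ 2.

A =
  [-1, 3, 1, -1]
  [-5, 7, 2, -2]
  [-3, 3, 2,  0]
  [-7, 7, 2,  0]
A Jordan chain for λ = 2 of length 3:
v_1 = (-2, -2, -6, -6)ᵀ
v_2 = (-3, -5, -3, -7)ᵀ
v_3 = (1, 0, 0, 0)ᵀ

Let N = A − (2)·I. We want v_3 with N^3 v_3 = 0 but N^2 v_3 ≠ 0; then v_{j-1} := N · v_j for j = 3, …, 2.

Pick v_3 = (1, 0, 0, 0)ᵀ.
Then v_2 = N · v_3 = (-3, -5, -3, -7)ᵀ.
Then v_1 = N · v_2 = (-2, -2, -6, -6)ᵀ.

Sanity check: (A − (2)·I) v_1 = (0, 0, 0, 0)ᵀ = 0. ✓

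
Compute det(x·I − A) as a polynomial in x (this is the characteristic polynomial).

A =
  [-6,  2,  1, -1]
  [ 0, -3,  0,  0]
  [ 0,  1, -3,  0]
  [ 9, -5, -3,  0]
x^4 + 12*x^3 + 54*x^2 + 108*x + 81

Expanding det(x·I − A) (e.g. by cofactor expansion or by noting that A is similar to its Jordan form J, which has the same characteristic polynomial as A) gives
  χ_A(x) = x^4 + 12*x^3 + 54*x^2 + 108*x + 81
which factors as (x + 3)^4. The eigenvalues (with algebraic multiplicities) are λ = -3 with multiplicity 4.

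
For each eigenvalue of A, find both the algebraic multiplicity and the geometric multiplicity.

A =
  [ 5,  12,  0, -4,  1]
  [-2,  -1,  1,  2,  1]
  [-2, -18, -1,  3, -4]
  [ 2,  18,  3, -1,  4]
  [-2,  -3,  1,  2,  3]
λ = -3: alg = 1, geom = 1; λ = 2: alg = 4, geom = 2

Step 1 — factor the characteristic polynomial to read off the algebraic multiplicities:
  χ_A(x) = (x - 2)^4*(x + 3)

Step 2 — compute geometric multiplicities via the rank-nullity identity g(λ) = n − rank(A − λI):
  rank(A − (-3)·I) = 4, so dim ker(A − (-3)·I) = n − 4 = 1
  rank(A − (2)·I) = 3, so dim ker(A − (2)·I) = n − 3 = 2

Summary:
  λ = -3: algebraic multiplicity = 1, geometric multiplicity = 1
  λ = 2: algebraic multiplicity = 4, geometric multiplicity = 2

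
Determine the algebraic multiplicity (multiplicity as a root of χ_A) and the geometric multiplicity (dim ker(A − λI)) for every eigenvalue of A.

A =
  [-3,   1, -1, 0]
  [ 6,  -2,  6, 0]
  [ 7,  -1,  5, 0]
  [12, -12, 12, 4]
λ = -2: alg = 2, geom = 1; λ = 4: alg = 2, geom = 2

Step 1 — factor the characteristic polynomial to read off the algebraic multiplicities:
  χ_A(x) = (x - 4)^2*(x + 2)^2

Step 2 — compute geometric multiplicities via the rank-nullity identity g(λ) = n − rank(A − λI):
  rank(A − (-2)·I) = 3, so dim ker(A − (-2)·I) = n − 3 = 1
  rank(A − (4)·I) = 2, so dim ker(A − (4)·I) = n − 2 = 2

Summary:
  λ = -2: algebraic multiplicity = 2, geometric multiplicity = 1
  λ = 4: algebraic multiplicity = 2, geometric multiplicity = 2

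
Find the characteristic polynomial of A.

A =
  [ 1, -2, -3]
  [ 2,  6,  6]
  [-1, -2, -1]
x^3 - 6*x^2 + 12*x - 8

Expanding det(x·I − A) (e.g. by cofactor expansion or by noting that A is similar to its Jordan form J, which has the same characteristic polynomial as A) gives
  χ_A(x) = x^3 - 6*x^2 + 12*x - 8
which factors as (x - 2)^3. The eigenvalues (with algebraic multiplicities) are λ = 2 with multiplicity 3.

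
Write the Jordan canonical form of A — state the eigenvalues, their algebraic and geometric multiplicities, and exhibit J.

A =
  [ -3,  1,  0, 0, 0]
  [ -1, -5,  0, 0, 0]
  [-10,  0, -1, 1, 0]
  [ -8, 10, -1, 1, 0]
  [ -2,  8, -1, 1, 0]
J_2(-4) ⊕ J_2(0) ⊕ J_1(0)

The characteristic polynomial is
  det(x·I − A) = x^5 + 8*x^4 + 16*x^3 = x^3*(x + 4)^2

Eigenvalues and multiplicities (the geometric multiplicity of λ is n − rank(A − λI), which equals the number of Jordan blocks for λ):
  λ = -4: algebraic multiplicity = 2, geometric multiplicity = 1
  λ = 0: algebraic multiplicity = 3, geometric multiplicity = 2

Determining the block sizes for each eigenvalue:
  λ = -4: one block (gm = 1), so the single block has size am = 2 → block sizes [2]
  λ = 0: 2 blocks summing to 3 forces exactly one block of size 2 and the rest size 1 → block sizes [2, 1]

Assembling the blocks gives a Jordan form
J =
  [-4,  1, 0, 0, 0]
  [ 0, -4, 0, 0, 0]
  [ 0,  0, 0, 1, 0]
  [ 0,  0, 0, 0, 0]
  [ 0,  0, 0, 0, 0]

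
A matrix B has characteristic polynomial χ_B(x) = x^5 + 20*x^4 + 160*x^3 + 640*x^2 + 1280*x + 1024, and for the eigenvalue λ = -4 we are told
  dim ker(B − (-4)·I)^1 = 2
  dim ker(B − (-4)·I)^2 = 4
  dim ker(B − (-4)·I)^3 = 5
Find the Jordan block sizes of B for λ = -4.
Block sizes for λ = -4: [3, 2]

From the dimensions of kernels of powers, the number of Jordan blocks of size at least j is d_j − d_{j−1} where d_j = dim ker(N^j) (with d_0 = 0). Computing the differences gives [2, 2, 1].
The number of blocks of size exactly k is (#blocks of size ≥ k) − (#blocks of size ≥ k + 1), so the partition is: 1 block(s) of size 2, 1 block(s) of size 3.
In nonincreasing order the block sizes are [3, 2].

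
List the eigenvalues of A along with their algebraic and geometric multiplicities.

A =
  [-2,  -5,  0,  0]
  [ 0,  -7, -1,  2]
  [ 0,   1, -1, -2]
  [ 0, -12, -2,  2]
λ = -2: alg = 4, geom = 2

Step 1 — factor the characteristic polynomial to read off the algebraic multiplicities:
  χ_A(x) = (x + 2)^4

Step 2 — compute geometric multiplicities via the rank-nullity identity g(λ) = n − rank(A − λI):
  rank(A − (-2)·I) = 2, so dim ker(A − (-2)·I) = n − 2 = 2

Summary:
  λ = -2: algebraic multiplicity = 4, geometric multiplicity = 2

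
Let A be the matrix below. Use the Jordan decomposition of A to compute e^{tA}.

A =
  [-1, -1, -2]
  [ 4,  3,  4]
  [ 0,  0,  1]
e^{tA} =
  [-2*t*exp(t) + exp(t), -t*exp(t), -2*t*exp(t)]
  [4*t*exp(t), 2*t*exp(t) + exp(t), 4*t*exp(t)]
  [0, 0, exp(t)]

Strategy: write A = P · J · P⁻¹ where J is a Jordan canonical form, so e^{tA} = P · e^{tJ} · P⁻¹, and e^{tJ} can be computed block-by-block.

A has Jordan form
J =
  [1, 1, 0]
  [0, 1, 0]
  [0, 0, 1]
(up to reordering of blocks).

Per-block formulas:
  For a 2×2 Jordan block J_2(1): exp(t · J_2(1)) = e^(1t)·(I + t·N), where N is the 2×2 nilpotent shift.
  For a 1×1 block at λ = 1: exp(t · [1]) = [e^(1t)].

After assembling e^{tJ} and conjugating by P, we get:

e^{tA} =
  [-2*t*exp(t) + exp(t), -t*exp(t), -2*t*exp(t)]
  [4*t*exp(t), 2*t*exp(t) + exp(t), 4*t*exp(t)]
  [0, 0, exp(t)]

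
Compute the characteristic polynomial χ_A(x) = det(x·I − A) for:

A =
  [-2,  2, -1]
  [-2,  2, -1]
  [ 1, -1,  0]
x^3

Expanding det(x·I − A) (e.g. by cofactor expansion or by noting that A is similar to its Jordan form J, which has the same characteristic polynomial as A) gives
  χ_A(x) = x^3
which factors as x^3. The eigenvalues (with algebraic multiplicities) are λ = 0 with multiplicity 3.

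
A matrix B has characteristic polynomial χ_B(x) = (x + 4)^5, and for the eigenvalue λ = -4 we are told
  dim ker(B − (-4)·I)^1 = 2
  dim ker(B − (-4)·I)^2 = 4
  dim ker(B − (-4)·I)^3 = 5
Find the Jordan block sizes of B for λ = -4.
Block sizes for λ = -4: [3, 2]

From the dimensions of kernels of powers, the number of Jordan blocks of size at least j is d_j − d_{j−1} where d_j = dim ker(N^j) (with d_0 = 0). Computing the differences gives [2, 2, 1].
The number of blocks of size exactly k is (#blocks of size ≥ k) − (#blocks of size ≥ k + 1), so the partition is: 1 block(s) of size 2, 1 block(s) of size 3.
In nonincreasing order the block sizes are [3, 2].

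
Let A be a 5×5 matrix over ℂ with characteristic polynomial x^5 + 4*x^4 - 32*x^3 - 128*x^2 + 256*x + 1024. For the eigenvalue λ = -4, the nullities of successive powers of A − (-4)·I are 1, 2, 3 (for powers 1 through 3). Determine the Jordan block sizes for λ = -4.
Block sizes for λ = -4: [3]

From the dimensions of kernels of powers, the number of Jordan blocks of size at least j is d_j − d_{j−1} where d_j = dim ker(N^j) (with d_0 = 0). Computing the differences gives [1, 1, 1].
The number of blocks of size exactly k is (#blocks of size ≥ k) − (#blocks of size ≥ k + 1), so the partition is: 1 block(s) of size 3.
In nonincreasing order the block sizes are [3].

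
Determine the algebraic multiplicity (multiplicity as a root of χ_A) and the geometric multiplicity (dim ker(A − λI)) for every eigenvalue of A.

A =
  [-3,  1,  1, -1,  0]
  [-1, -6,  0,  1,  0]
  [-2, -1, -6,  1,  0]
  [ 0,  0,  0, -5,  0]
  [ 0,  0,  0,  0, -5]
λ = -5: alg = 5, geom = 3

Step 1 — factor the characteristic polynomial to read off the algebraic multiplicities:
  χ_A(x) = (x + 5)^5

Step 2 — compute geometric multiplicities via the rank-nullity identity g(λ) = n − rank(A − λI):
  rank(A − (-5)·I) = 2, so dim ker(A − (-5)·I) = n − 2 = 3

Summary:
  λ = -5: algebraic multiplicity = 5, geometric multiplicity = 3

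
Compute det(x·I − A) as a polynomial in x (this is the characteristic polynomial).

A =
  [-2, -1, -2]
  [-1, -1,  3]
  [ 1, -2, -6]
x^3 + 9*x^2 + 27*x + 27

Expanding det(x·I − A) (e.g. by cofactor expansion or by noting that A is similar to its Jordan form J, which has the same characteristic polynomial as A) gives
  χ_A(x) = x^3 + 9*x^2 + 27*x + 27
which factors as (x + 3)^3. The eigenvalues (with algebraic multiplicities) are λ = -3 with multiplicity 3.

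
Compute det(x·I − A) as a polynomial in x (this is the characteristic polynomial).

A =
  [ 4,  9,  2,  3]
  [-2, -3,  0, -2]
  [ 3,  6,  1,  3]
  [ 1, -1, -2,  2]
x^4 - 4*x^3 + 6*x^2 - 4*x + 1

Expanding det(x·I − A) (e.g. by cofactor expansion or by noting that A is similar to its Jordan form J, which has the same characteristic polynomial as A) gives
  χ_A(x) = x^4 - 4*x^3 + 6*x^2 - 4*x + 1
which factors as (x - 1)^4. The eigenvalues (with algebraic multiplicities) are λ = 1 with multiplicity 4.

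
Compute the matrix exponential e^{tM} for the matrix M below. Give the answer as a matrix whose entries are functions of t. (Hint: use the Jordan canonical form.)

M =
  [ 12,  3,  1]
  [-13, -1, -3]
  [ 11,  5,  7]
e^{tM} =
  [4*t^2*exp(6*t) + 6*t*exp(6*t) + exp(6*t), t^2*exp(6*t) + 3*t*exp(6*t), -t^2*exp(6*t) + t*exp(6*t)]
  [-10*t^2*exp(6*t) - 13*t*exp(6*t), -5*t^2*exp(6*t)/2 - 7*t*exp(6*t) + exp(6*t), 5*t^2*exp(6*t)/2 - 3*t*exp(6*t)]
  [6*t^2*exp(6*t) + 11*t*exp(6*t), 3*t^2*exp(6*t)/2 + 5*t*exp(6*t), -3*t^2*exp(6*t)/2 + t*exp(6*t) + exp(6*t)]

Strategy: write M = P · J · P⁻¹ where J is a Jordan canonical form, so e^{tM} = P · e^{tJ} · P⁻¹, and e^{tJ} can be computed block-by-block.

M has Jordan form
J =
  [6, 1, 0]
  [0, 6, 1]
  [0, 0, 6]
(up to reordering of blocks).

Per-block formulas:
  For a 3×3 Jordan block J_3(6): exp(t · J_3(6)) = e^(6t)·(I + t·N + (t^2/2)·N^2), where N is the 3×3 nilpotent shift.

After assembling e^{tJ} and conjugating by P, we get:

e^{tM} =
  [4*t^2*exp(6*t) + 6*t*exp(6*t) + exp(6*t), t^2*exp(6*t) + 3*t*exp(6*t), -t^2*exp(6*t) + t*exp(6*t)]
  [-10*t^2*exp(6*t) - 13*t*exp(6*t), -5*t^2*exp(6*t)/2 - 7*t*exp(6*t) + exp(6*t), 5*t^2*exp(6*t)/2 - 3*t*exp(6*t)]
  [6*t^2*exp(6*t) + 11*t*exp(6*t), 3*t^2*exp(6*t)/2 + 5*t*exp(6*t), -3*t^2*exp(6*t)/2 + t*exp(6*t) + exp(6*t)]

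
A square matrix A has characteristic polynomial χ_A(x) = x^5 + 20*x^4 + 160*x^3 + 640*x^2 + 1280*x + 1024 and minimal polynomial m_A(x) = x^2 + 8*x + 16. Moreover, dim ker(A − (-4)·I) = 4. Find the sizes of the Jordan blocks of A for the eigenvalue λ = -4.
Block sizes for λ = -4: [2, 1, 1, 1]

Step 1 — from the characteristic polynomial, algebraic multiplicity of λ = -4 is 5. From dim ker(A − (-4)·I) = 4, there are exactly 4 Jordan blocks for λ = -4.
Step 2 — from the minimal polynomial, the factor (x + 4)^2 tells us the largest block for λ = -4 has size 2.
Step 3 — with total size 5, 4 blocks, and largest block 2, the block sizes (in nonincreasing order) are [2, 1, 1, 1].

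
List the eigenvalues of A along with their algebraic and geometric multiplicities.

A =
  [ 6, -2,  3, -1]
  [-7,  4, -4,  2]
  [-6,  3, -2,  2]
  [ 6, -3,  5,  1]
λ = 2: alg = 3, geom = 1; λ = 3: alg = 1, geom = 1

Step 1 — factor the characteristic polynomial to read off the algebraic multiplicities:
  χ_A(x) = (x - 3)*(x - 2)^3

Step 2 — compute geometric multiplicities via the rank-nullity identity g(λ) = n − rank(A − λI):
  rank(A − (2)·I) = 3, so dim ker(A − (2)·I) = n − 3 = 1
  rank(A − (3)·I) = 3, so dim ker(A − (3)·I) = n − 3 = 1

Summary:
  λ = 2: algebraic multiplicity = 3, geometric multiplicity = 1
  λ = 3: algebraic multiplicity = 1, geometric multiplicity = 1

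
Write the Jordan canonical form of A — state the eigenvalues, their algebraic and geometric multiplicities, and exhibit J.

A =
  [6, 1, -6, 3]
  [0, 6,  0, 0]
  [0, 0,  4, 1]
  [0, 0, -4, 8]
J_2(6) ⊕ J_2(6)

The characteristic polynomial is
  det(x·I − A) = x^4 - 24*x^3 + 216*x^2 - 864*x + 1296 = (x - 6)^4

Eigenvalues and multiplicities (the geometric multiplicity of λ is n − rank(A − λI), which equals the number of Jordan blocks for λ):
  λ = 6: algebraic multiplicity = 4, geometric multiplicity = 2

Determining the block sizes for each eigenvalue:
  λ = 6: with am = 4 and gm = 2, the partition is not yet determined (e.g. several partitions of 4 into 2 parts exist). Let N = A − (6)·I. Computing rank(N^1) = 2, rank(N^2) = 0; the number of blocks of size ≥ j is rank(N^{j−1}) − rank(N^j), giving [2, 2]. So we have 2 block(s) of size 2 → block sizes [2, 2]

Assembling the blocks gives a Jordan form
J =
  [6, 1, 0, 0]
  [0, 6, 0, 0]
  [0, 0, 6, 1]
  [0, 0, 0, 6]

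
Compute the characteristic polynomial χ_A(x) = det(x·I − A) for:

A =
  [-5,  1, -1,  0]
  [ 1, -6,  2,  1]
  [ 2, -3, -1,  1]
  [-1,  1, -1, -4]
x^4 + 16*x^3 + 96*x^2 + 256*x + 256

Expanding det(x·I − A) (e.g. by cofactor expansion or by noting that A is similar to its Jordan form J, which has the same characteristic polynomial as A) gives
  χ_A(x) = x^4 + 16*x^3 + 96*x^2 + 256*x + 256
which factors as (x + 4)^4. The eigenvalues (with algebraic multiplicities) are λ = -4 with multiplicity 4.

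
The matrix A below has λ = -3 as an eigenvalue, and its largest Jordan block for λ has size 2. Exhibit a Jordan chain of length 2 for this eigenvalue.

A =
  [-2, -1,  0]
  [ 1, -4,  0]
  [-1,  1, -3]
A Jordan chain for λ = -3 of length 2:
v_1 = (1, 1, -1)ᵀ
v_2 = (1, 0, 0)ᵀ

Let N = A − (-3)·I. We want v_2 with N^2 v_2 = 0 but N^1 v_2 ≠ 0; then v_{j-1} := N · v_j for j = 2, …, 2.

Pick v_2 = (1, 0, 0)ᵀ.
Then v_1 = N · v_2 = (1, 1, -1)ᵀ.

Sanity check: (A − (-3)·I) v_1 = (0, 0, 0)ᵀ = 0. ✓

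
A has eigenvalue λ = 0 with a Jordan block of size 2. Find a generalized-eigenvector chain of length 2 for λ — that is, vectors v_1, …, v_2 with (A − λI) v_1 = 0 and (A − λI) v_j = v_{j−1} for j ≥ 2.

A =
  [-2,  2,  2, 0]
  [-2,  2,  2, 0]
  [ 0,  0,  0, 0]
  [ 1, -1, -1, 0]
A Jordan chain for λ = 0 of length 2:
v_1 = (-2, -2, 0, 1)ᵀ
v_2 = (1, 0, 0, 0)ᵀ

Let N = A − (0)·I. We want v_2 with N^2 v_2 = 0 but N^1 v_2 ≠ 0; then v_{j-1} := N · v_j for j = 2, …, 2.

Pick v_2 = (1, 0, 0, 0)ᵀ.
Then v_1 = N · v_2 = (-2, -2, 0, 1)ᵀ.

Sanity check: (A − (0)·I) v_1 = (0, 0, 0, 0)ᵀ = 0. ✓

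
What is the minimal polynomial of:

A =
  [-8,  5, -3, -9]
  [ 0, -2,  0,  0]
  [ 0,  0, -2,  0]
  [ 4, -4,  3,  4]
x^3 + 6*x^2 + 12*x + 8

The characteristic polynomial is χ_A(x) = (x + 2)^4, so the eigenvalues are known. The minimal polynomial is
  m_A(x) = Π_λ (x − λ)^{k_λ}
where k_λ is the size of the *largest* Jordan block for λ (equivalently, the smallest k with (A − λI)^k v = 0 for every generalised eigenvector v of λ).

  λ = -2: largest Jordan block has size 3, contributing (x + 2)^3

So m_A(x) = (x + 2)^3 = x^3 + 6*x^2 + 12*x + 8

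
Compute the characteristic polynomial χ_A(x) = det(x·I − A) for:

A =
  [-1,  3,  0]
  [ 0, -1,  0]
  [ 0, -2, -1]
x^3 + 3*x^2 + 3*x + 1

Expanding det(x·I − A) (e.g. by cofactor expansion or by noting that A is similar to its Jordan form J, which has the same characteristic polynomial as A) gives
  χ_A(x) = x^3 + 3*x^2 + 3*x + 1
which factors as (x + 1)^3. The eigenvalues (with algebraic multiplicities) are λ = -1 with multiplicity 3.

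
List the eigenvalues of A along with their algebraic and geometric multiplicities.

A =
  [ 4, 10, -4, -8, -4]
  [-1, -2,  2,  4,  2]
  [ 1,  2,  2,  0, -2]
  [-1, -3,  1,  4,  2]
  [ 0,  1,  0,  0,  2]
λ = 2: alg = 5, geom = 2

Step 1 — factor the characteristic polynomial to read off the algebraic multiplicities:
  χ_A(x) = (x - 2)^5

Step 2 — compute geometric multiplicities via the rank-nullity identity g(λ) = n − rank(A − λI):
  rank(A − (2)·I) = 3, so dim ker(A − (2)·I) = n − 3 = 2

Summary:
  λ = 2: algebraic multiplicity = 5, geometric multiplicity = 2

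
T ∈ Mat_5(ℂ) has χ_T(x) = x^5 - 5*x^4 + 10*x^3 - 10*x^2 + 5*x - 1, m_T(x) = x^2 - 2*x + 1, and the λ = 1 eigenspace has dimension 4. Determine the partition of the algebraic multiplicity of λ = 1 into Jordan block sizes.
Block sizes for λ = 1: [2, 1, 1, 1]

Step 1 — from the characteristic polynomial, algebraic multiplicity of λ = 1 is 5. From dim ker(T − (1)·I) = 4, there are exactly 4 Jordan blocks for λ = 1.
Step 2 — from the minimal polynomial, the factor (x − 1)^2 tells us the largest block for λ = 1 has size 2.
Step 3 — with total size 5, 4 blocks, and largest block 2, the block sizes (in nonincreasing order) are [2, 1, 1, 1].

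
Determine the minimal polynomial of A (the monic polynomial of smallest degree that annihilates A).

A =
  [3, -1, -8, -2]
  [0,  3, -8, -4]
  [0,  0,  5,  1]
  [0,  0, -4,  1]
x^2 - 6*x + 9

The characteristic polynomial is χ_A(x) = (x - 3)^4, so the eigenvalues are known. The minimal polynomial is
  m_A(x) = Π_λ (x − λ)^{k_λ}
where k_λ is the size of the *largest* Jordan block for λ (equivalently, the smallest k with (A − λI)^k v = 0 for every generalised eigenvector v of λ).

  λ = 3: largest Jordan block has size 2, contributing (x − 3)^2

So m_A(x) = (x - 3)^2 = x^2 - 6*x + 9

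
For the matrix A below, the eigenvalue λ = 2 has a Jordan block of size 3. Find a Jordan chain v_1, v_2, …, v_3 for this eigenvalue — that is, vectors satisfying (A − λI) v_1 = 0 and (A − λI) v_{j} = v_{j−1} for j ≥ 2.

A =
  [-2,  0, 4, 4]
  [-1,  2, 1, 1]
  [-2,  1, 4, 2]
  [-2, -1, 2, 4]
A Jordan chain for λ = 2 of length 3:
v_1 = (0, 0, -1, 1)ᵀ
v_2 = (-4, -1, -2, -2)ᵀ
v_3 = (1, 0, 0, 0)ᵀ

Let N = A − (2)·I. We want v_3 with N^3 v_3 = 0 but N^2 v_3 ≠ 0; then v_{j-1} := N · v_j for j = 3, …, 2.

Pick v_3 = (1, 0, 0, 0)ᵀ.
Then v_2 = N · v_3 = (-4, -1, -2, -2)ᵀ.
Then v_1 = N · v_2 = (0, 0, -1, 1)ᵀ.

Sanity check: (A − (2)·I) v_1 = (0, 0, 0, 0)ᵀ = 0. ✓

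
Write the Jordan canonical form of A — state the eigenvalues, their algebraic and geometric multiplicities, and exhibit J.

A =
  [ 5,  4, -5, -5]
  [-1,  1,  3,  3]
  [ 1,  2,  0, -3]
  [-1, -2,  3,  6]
J_3(3) ⊕ J_1(3)

The characteristic polynomial is
  det(x·I − A) = x^4 - 12*x^3 + 54*x^2 - 108*x + 81 = (x - 3)^4

Eigenvalues and multiplicities (the geometric multiplicity of λ is n − rank(A − λI), which equals the number of Jordan blocks for λ):
  λ = 3: algebraic multiplicity = 4, geometric multiplicity = 2

Determining the block sizes for each eigenvalue:
  λ = 3: with am = 4 and gm = 2, the partition is not yet determined (e.g. several partitions of 4 into 2 parts exist). Let N = A − (3)·I. Computing rank(N^1) = 2, rank(N^2) = 1, rank(N^3) = 0; the number of blocks of size ≥ j is rank(N^{j−1}) − rank(N^j), giving [2, 1, 1]. So we have 1 block(s) of size 3, 1 block(s) of size 1 → block sizes [3, 1]

Assembling the blocks gives a Jordan form
J =
  [3, 1, 0, 0]
  [0, 3, 1, 0]
  [0, 0, 3, 0]
  [0, 0, 0, 3]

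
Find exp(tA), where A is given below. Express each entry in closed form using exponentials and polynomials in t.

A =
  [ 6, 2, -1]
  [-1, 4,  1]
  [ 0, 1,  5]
e^{tA} =
  [-t^2*exp(5*t)/2 + t*exp(5*t) + exp(5*t), -t^2*exp(5*t)/2 + 2*t*exp(5*t), t^2*exp(5*t)/2 - t*exp(5*t)]
  [-t*exp(5*t), -t*exp(5*t) + exp(5*t), t*exp(5*t)]
  [-t^2*exp(5*t)/2, -t^2*exp(5*t)/2 + t*exp(5*t), t^2*exp(5*t)/2 + exp(5*t)]

Strategy: write A = P · J · P⁻¹ where J is a Jordan canonical form, so e^{tA} = P · e^{tJ} · P⁻¹, and e^{tJ} can be computed block-by-block.

A has Jordan form
J =
  [5, 1, 0]
  [0, 5, 1]
  [0, 0, 5]
(up to reordering of blocks).

Per-block formulas:
  For a 3×3 Jordan block J_3(5): exp(t · J_3(5)) = e^(5t)·(I + t·N + (t^2/2)·N^2), where N is the 3×3 nilpotent shift.

After assembling e^{tJ} and conjugating by P, we get:

e^{tA} =
  [-t^2*exp(5*t)/2 + t*exp(5*t) + exp(5*t), -t^2*exp(5*t)/2 + 2*t*exp(5*t), t^2*exp(5*t)/2 - t*exp(5*t)]
  [-t*exp(5*t), -t*exp(5*t) + exp(5*t), t*exp(5*t)]
  [-t^2*exp(5*t)/2, -t^2*exp(5*t)/2 + t*exp(5*t), t^2*exp(5*t)/2 + exp(5*t)]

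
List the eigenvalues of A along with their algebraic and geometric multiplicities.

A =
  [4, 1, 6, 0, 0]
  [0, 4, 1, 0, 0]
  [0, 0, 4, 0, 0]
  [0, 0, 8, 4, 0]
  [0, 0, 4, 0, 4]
λ = 4: alg = 5, geom = 3

Step 1 — factor the characteristic polynomial to read off the algebraic multiplicities:
  χ_A(x) = (x - 4)^5

Step 2 — compute geometric multiplicities via the rank-nullity identity g(λ) = n − rank(A − λI):
  rank(A − (4)·I) = 2, so dim ker(A − (4)·I) = n − 2 = 3

Summary:
  λ = 4: algebraic multiplicity = 5, geometric multiplicity = 3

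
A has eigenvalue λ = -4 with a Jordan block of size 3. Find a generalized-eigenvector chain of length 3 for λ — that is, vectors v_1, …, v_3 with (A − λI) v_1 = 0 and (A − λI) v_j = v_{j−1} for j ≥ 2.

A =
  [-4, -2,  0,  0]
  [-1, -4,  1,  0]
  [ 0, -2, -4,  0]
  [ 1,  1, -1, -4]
A Jordan chain for λ = -4 of length 3:
v_1 = (2, 0, 2, -1)ᵀ
v_2 = (0, -1, 0, 1)ᵀ
v_3 = (1, 0, 0, 0)ᵀ

Let N = A − (-4)·I. We want v_3 with N^3 v_3 = 0 but N^2 v_3 ≠ 0; then v_{j-1} := N · v_j for j = 3, …, 2.

Pick v_3 = (1, 0, 0, 0)ᵀ.
Then v_2 = N · v_3 = (0, -1, 0, 1)ᵀ.
Then v_1 = N · v_2 = (2, 0, 2, -1)ᵀ.

Sanity check: (A − (-4)·I) v_1 = (0, 0, 0, 0)ᵀ = 0. ✓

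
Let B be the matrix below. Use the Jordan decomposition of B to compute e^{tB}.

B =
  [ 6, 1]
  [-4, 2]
e^{tB} =
  [2*t*exp(4*t) + exp(4*t), t*exp(4*t)]
  [-4*t*exp(4*t), -2*t*exp(4*t) + exp(4*t)]

Strategy: write B = P · J · P⁻¹ where J is a Jordan canonical form, so e^{tB} = P · e^{tJ} · P⁻¹, and e^{tJ} can be computed block-by-block.

B has Jordan form
J =
  [4, 1]
  [0, 4]
(up to reordering of blocks).

Per-block formulas:
  For a 2×2 Jordan block J_2(4): exp(t · J_2(4)) = e^(4t)·(I + t·N), where N is the 2×2 nilpotent shift.

After assembling e^{tJ} and conjugating by P, we get:

e^{tB} =
  [2*t*exp(4*t) + exp(4*t), t*exp(4*t)]
  [-4*t*exp(4*t), -2*t*exp(4*t) + exp(4*t)]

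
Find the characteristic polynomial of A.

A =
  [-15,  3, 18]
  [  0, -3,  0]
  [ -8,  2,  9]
x^3 + 9*x^2 + 27*x + 27

Expanding det(x·I − A) (e.g. by cofactor expansion or by noting that A is similar to its Jordan form J, which has the same characteristic polynomial as A) gives
  χ_A(x) = x^3 + 9*x^2 + 27*x + 27
which factors as (x + 3)^3. The eigenvalues (with algebraic multiplicities) are λ = -3 with multiplicity 3.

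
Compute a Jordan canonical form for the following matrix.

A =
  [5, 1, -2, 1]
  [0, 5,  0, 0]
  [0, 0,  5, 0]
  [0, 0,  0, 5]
J_2(5) ⊕ J_1(5) ⊕ J_1(5)

The characteristic polynomial is
  det(x·I − A) = x^4 - 20*x^3 + 150*x^2 - 500*x + 625 = (x - 5)^4

Eigenvalues and multiplicities (the geometric multiplicity of λ is n − rank(A − λI), which equals the number of Jordan blocks for λ):
  λ = 5: algebraic multiplicity = 4, geometric multiplicity = 3

Determining the block sizes for each eigenvalue:
  λ = 5: 3 blocks summing to 4 forces exactly one block of size 2 and the rest size 1 → block sizes [2, 1, 1]

Assembling the blocks gives a Jordan form
J =
  [5, 1, 0, 0]
  [0, 5, 0, 0]
  [0, 0, 5, 0]
  [0, 0, 0, 5]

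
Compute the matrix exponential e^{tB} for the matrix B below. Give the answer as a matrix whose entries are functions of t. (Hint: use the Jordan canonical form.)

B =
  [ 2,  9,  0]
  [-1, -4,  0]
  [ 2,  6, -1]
e^{tB} =
  [3*t*exp(-t) + exp(-t), 9*t*exp(-t), 0]
  [-t*exp(-t), -3*t*exp(-t) + exp(-t), 0]
  [2*t*exp(-t), 6*t*exp(-t), exp(-t)]

Strategy: write B = P · J · P⁻¹ where J is a Jordan canonical form, so e^{tB} = P · e^{tJ} · P⁻¹, and e^{tJ} can be computed block-by-block.

B has Jordan form
J =
  [-1,  1,  0]
  [ 0, -1,  0]
  [ 0,  0, -1]
(up to reordering of blocks).

Per-block formulas:
  For a 2×2 Jordan block J_2(-1): exp(t · J_2(-1)) = e^(-1t)·(I + t·N), where N is the 2×2 nilpotent shift.
  For a 1×1 block at λ = -1: exp(t · [-1]) = [e^(-1t)].

After assembling e^{tJ} and conjugating by P, we get:

e^{tB} =
  [3*t*exp(-t) + exp(-t), 9*t*exp(-t), 0]
  [-t*exp(-t), -3*t*exp(-t) + exp(-t), 0]
  [2*t*exp(-t), 6*t*exp(-t), exp(-t)]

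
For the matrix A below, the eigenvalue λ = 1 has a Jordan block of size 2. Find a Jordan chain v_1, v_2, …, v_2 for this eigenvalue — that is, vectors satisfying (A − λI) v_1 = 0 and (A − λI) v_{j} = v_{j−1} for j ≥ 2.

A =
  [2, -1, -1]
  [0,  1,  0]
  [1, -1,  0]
A Jordan chain for λ = 1 of length 2:
v_1 = (1, 0, 1)ᵀ
v_2 = (1, 0, 0)ᵀ

Let N = A − (1)·I. We want v_2 with N^2 v_2 = 0 but N^1 v_2 ≠ 0; then v_{j-1} := N · v_j for j = 2, …, 2.

Pick v_2 = (1, 0, 0)ᵀ.
Then v_1 = N · v_2 = (1, 0, 1)ᵀ.

Sanity check: (A − (1)·I) v_1 = (0, 0, 0)ᵀ = 0. ✓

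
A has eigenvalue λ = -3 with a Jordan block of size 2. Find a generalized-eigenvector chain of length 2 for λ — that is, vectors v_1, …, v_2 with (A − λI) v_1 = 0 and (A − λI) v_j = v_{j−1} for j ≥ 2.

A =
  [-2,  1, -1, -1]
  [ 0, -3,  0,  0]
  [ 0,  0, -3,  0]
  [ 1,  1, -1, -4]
A Jordan chain for λ = -3 of length 2:
v_1 = (1, 0, 0, 1)ᵀ
v_2 = (1, 0, 0, 0)ᵀ

Let N = A − (-3)·I. We want v_2 with N^2 v_2 = 0 but N^1 v_2 ≠ 0; then v_{j-1} := N · v_j for j = 2, …, 2.

Pick v_2 = (1, 0, 0, 0)ᵀ.
Then v_1 = N · v_2 = (1, 0, 0, 1)ᵀ.

Sanity check: (A − (-3)·I) v_1 = (0, 0, 0, 0)ᵀ = 0. ✓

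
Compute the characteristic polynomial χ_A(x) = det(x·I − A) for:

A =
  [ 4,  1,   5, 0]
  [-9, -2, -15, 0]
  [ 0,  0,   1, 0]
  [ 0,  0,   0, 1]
x^4 - 4*x^3 + 6*x^2 - 4*x + 1

Expanding det(x·I − A) (e.g. by cofactor expansion or by noting that A is similar to its Jordan form J, which has the same characteristic polynomial as A) gives
  χ_A(x) = x^4 - 4*x^3 + 6*x^2 - 4*x + 1
which factors as (x - 1)^4. The eigenvalues (with algebraic multiplicities) are λ = 1 with multiplicity 4.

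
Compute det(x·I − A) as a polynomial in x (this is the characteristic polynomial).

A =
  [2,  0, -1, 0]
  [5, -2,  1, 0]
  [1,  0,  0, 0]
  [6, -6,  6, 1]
x^4 - x^3 - 3*x^2 + 5*x - 2

Expanding det(x·I − A) (e.g. by cofactor expansion or by noting that A is similar to its Jordan form J, which has the same characteristic polynomial as A) gives
  χ_A(x) = x^4 - x^3 - 3*x^2 + 5*x - 2
which factors as (x - 1)^3*(x + 2). The eigenvalues (with algebraic multiplicities) are λ = -2 with multiplicity 1, λ = 1 with multiplicity 3.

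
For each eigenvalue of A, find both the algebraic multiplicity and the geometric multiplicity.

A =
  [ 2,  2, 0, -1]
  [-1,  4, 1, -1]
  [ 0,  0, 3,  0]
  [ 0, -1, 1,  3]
λ = 3: alg = 4, geom = 2

Step 1 — factor the characteristic polynomial to read off the algebraic multiplicities:
  χ_A(x) = (x - 3)^4

Step 2 — compute geometric multiplicities via the rank-nullity identity g(λ) = n − rank(A − λI):
  rank(A − (3)·I) = 2, so dim ker(A − (3)·I) = n − 2 = 2

Summary:
  λ = 3: algebraic multiplicity = 4, geometric multiplicity = 2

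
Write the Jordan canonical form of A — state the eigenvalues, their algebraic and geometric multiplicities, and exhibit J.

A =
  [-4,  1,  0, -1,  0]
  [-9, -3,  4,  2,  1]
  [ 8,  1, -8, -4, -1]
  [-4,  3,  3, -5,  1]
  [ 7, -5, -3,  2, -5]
J_3(-5) ⊕ J_2(-5)

The characteristic polynomial is
  det(x·I − A) = x^5 + 25*x^4 + 250*x^3 + 1250*x^2 + 3125*x + 3125 = (x + 5)^5

Eigenvalues and multiplicities (the geometric multiplicity of λ is n − rank(A − λI), which equals the number of Jordan blocks for λ):
  λ = -5: algebraic multiplicity = 5, geometric multiplicity = 2

Determining the block sizes for each eigenvalue:
  λ = -5: with am = 5 and gm = 2, the partition is not yet determined (e.g. several partitions of 5 into 2 parts exist). Let N = A − (-5)·I. Computing rank(N^1) = 3, rank(N^2) = 1, rank(N^3) = 0; the number of blocks of size ≥ j is rank(N^{j−1}) − rank(N^j), giving [2, 2, 1]. So we have 1 block(s) of size 3, 1 block(s) of size 2 → block sizes [3, 2]

Assembling the blocks gives a Jordan form
J =
  [-5,  1,  0,  0,  0]
  [ 0, -5,  1,  0,  0]
  [ 0,  0, -5,  0,  0]
  [ 0,  0,  0, -5,  1]
  [ 0,  0,  0,  0, -5]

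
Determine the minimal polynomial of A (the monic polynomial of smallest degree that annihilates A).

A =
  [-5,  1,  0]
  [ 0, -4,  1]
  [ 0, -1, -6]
x^3 + 15*x^2 + 75*x + 125

The characteristic polynomial is χ_A(x) = (x + 5)^3, so the eigenvalues are known. The minimal polynomial is
  m_A(x) = Π_λ (x − λ)^{k_λ}
where k_λ is the size of the *largest* Jordan block for λ (equivalently, the smallest k with (A − λI)^k v = 0 for every generalised eigenvector v of λ).

  λ = -5: largest Jordan block has size 3, contributing (x + 5)^3

So m_A(x) = (x + 5)^3 = x^3 + 15*x^2 + 75*x + 125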